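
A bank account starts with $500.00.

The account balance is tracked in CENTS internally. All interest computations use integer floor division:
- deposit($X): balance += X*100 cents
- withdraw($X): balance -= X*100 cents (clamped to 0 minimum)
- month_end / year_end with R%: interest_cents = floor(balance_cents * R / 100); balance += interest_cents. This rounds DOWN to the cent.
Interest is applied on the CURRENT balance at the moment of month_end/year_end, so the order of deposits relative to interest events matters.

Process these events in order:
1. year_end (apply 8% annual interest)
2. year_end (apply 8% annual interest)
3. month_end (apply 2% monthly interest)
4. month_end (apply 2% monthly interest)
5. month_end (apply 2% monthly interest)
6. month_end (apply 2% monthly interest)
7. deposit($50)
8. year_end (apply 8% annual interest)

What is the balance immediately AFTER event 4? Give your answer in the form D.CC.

Answer: 606.75

Derivation:
After 1 (year_end (apply 8% annual interest)): balance=$540.00 total_interest=$40.00
After 2 (year_end (apply 8% annual interest)): balance=$583.20 total_interest=$83.20
After 3 (month_end (apply 2% monthly interest)): balance=$594.86 total_interest=$94.86
After 4 (month_end (apply 2% monthly interest)): balance=$606.75 total_interest=$106.75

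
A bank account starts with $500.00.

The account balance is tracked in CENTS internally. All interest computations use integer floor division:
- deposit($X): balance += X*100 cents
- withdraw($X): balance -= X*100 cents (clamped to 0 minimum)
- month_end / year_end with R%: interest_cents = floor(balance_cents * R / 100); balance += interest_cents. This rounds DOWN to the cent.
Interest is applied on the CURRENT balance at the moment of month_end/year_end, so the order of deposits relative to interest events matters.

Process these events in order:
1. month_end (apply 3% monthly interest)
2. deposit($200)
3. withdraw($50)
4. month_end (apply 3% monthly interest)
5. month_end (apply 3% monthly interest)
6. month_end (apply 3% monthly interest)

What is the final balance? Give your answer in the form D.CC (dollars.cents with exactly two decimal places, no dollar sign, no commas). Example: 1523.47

Answer: 726.65

Derivation:
After 1 (month_end (apply 3% monthly interest)): balance=$515.00 total_interest=$15.00
After 2 (deposit($200)): balance=$715.00 total_interest=$15.00
After 3 (withdraw($50)): balance=$665.00 total_interest=$15.00
After 4 (month_end (apply 3% monthly interest)): balance=$684.95 total_interest=$34.95
After 5 (month_end (apply 3% monthly interest)): balance=$705.49 total_interest=$55.49
After 6 (month_end (apply 3% monthly interest)): balance=$726.65 total_interest=$76.65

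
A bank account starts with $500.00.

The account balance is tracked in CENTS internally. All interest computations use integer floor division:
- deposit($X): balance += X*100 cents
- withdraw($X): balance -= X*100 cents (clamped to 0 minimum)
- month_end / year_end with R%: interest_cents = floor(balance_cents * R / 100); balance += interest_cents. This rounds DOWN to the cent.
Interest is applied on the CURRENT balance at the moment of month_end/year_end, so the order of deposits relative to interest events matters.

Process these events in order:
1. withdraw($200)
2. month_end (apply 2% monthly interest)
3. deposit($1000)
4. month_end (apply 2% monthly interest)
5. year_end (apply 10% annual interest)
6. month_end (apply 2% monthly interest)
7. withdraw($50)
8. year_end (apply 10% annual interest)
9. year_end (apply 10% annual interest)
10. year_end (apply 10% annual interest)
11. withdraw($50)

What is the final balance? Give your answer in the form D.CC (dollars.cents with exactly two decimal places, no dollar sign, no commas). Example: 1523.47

After 1 (withdraw($200)): balance=$300.00 total_interest=$0.00
After 2 (month_end (apply 2% monthly interest)): balance=$306.00 total_interest=$6.00
After 3 (deposit($1000)): balance=$1306.00 total_interest=$6.00
After 4 (month_end (apply 2% monthly interest)): balance=$1332.12 total_interest=$32.12
After 5 (year_end (apply 10% annual interest)): balance=$1465.33 total_interest=$165.33
After 6 (month_end (apply 2% monthly interest)): balance=$1494.63 total_interest=$194.63
After 7 (withdraw($50)): balance=$1444.63 total_interest=$194.63
After 8 (year_end (apply 10% annual interest)): balance=$1589.09 total_interest=$339.09
After 9 (year_end (apply 10% annual interest)): balance=$1747.99 total_interest=$497.99
After 10 (year_end (apply 10% annual interest)): balance=$1922.78 total_interest=$672.78
After 11 (withdraw($50)): balance=$1872.78 total_interest=$672.78

Answer: 1872.78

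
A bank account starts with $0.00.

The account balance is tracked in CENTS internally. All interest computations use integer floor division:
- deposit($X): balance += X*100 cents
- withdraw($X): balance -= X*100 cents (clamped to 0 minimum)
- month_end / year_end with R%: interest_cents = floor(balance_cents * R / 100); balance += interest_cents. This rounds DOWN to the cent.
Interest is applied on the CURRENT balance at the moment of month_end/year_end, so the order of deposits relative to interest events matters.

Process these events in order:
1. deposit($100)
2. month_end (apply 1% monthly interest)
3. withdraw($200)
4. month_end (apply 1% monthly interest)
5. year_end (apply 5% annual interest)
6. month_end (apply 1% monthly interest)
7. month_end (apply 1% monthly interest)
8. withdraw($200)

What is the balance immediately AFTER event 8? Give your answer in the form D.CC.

Answer: 0.00

Derivation:
After 1 (deposit($100)): balance=$100.00 total_interest=$0.00
After 2 (month_end (apply 1% monthly interest)): balance=$101.00 total_interest=$1.00
After 3 (withdraw($200)): balance=$0.00 total_interest=$1.00
After 4 (month_end (apply 1% monthly interest)): balance=$0.00 total_interest=$1.00
After 5 (year_end (apply 5% annual interest)): balance=$0.00 total_interest=$1.00
After 6 (month_end (apply 1% monthly interest)): balance=$0.00 total_interest=$1.00
After 7 (month_end (apply 1% monthly interest)): balance=$0.00 total_interest=$1.00
After 8 (withdraw($200)): balance=$0.00 total_interest=$1.00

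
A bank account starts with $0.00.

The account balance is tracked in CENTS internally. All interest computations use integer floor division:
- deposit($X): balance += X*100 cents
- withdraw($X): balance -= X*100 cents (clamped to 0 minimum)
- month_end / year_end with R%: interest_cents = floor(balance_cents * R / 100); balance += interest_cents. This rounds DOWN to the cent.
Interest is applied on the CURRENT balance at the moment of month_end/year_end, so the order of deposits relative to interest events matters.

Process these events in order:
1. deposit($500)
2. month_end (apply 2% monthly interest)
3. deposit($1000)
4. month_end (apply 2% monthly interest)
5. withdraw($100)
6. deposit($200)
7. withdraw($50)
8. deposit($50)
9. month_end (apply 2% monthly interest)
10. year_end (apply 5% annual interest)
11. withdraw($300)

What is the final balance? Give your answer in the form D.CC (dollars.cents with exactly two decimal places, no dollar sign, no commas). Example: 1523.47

After 1 (deposit($500)): balance=$500.00 total_interest=$0.00
After 2 (month_end (apply 2% monthly interest)): balance=$510.00 total_interest=$10.00
After 3 (deposit($1000)): balance=$1510.00 total_interest=$10.00
After 4 (month_end (apply 2% monthly interest)): balance=$1540.20 total_interest=$40.20
After 5 (withdraw($100)): balance=$1440.20 total_interest=$40.20
After 6 (deposit($200)): balance=$1640.20 total_interest=$40.20
After 7 (withdraw($50)): balance=$1590.20 total_interest=$40.20
After 8 (deposit($50)): balance=$1640.20 total_interest=$40.20
After 9 (month_end (apply 2% monthly interest)): balance=$1673.00 total_interest=$73.00
After 10 (year_end (apply 5% annual interest)): balance=$1756.65 total_interest=$156.65
After 11 (withdraw($300)): balance=$1456.65 total_interest=$156.65

Answer: 1456.65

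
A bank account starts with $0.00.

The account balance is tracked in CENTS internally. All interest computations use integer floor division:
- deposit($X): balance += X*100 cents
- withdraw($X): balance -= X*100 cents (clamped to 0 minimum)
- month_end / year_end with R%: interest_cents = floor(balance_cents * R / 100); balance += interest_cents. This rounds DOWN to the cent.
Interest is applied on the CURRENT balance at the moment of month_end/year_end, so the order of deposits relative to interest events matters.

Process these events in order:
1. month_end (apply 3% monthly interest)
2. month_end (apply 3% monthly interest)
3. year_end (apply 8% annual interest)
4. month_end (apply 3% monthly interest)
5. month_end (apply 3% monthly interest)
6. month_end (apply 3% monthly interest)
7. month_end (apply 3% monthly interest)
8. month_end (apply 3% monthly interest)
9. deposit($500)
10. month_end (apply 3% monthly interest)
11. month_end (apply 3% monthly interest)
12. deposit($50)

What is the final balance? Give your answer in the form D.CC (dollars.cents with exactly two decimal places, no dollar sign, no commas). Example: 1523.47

Answer: 580.45

Derivation:
After 1 (month_end (apply 3% monthly interest)): balance=$0.00 total_interest=$0.00
After 2 (month_end (apply 3% monthly interest)): balance=$0.00 total_interest=$0.00
After 3 (year_end (apply 8% annual interest)): balance=$0.00 total_interest=$0.00
After 4 (month_end (apply 3% monthly interest)): balance=$0.00 total_interest=$0.00
After 5 (month_end (apply 3% monthly interest)): balance=$0.00 total_interest=$0.00
After 6 (month_end (apply 3% monthly interest)): balance=$0.00 total_interest=$0.00
After 7 (month_end (apply 3% monthly interest)): balance=$0.00 total_interest=$0.00
After 8 (month_end (apply 3% monthly interest)): balance=$0.00 total_interest=$0.00
After 9 (deposit($500)): balance=$500.00 total_interest=$0.00
After 10 (month_end (apply 3% monthly interest)): balance=$515.00 total_interest=$15.00
After 11 (month_end (apply 3% monthly interest)): balance=$530.45 total_interest=$30.45
After 12 (deposit($50)): balance=$580.45 total_interest=$30.45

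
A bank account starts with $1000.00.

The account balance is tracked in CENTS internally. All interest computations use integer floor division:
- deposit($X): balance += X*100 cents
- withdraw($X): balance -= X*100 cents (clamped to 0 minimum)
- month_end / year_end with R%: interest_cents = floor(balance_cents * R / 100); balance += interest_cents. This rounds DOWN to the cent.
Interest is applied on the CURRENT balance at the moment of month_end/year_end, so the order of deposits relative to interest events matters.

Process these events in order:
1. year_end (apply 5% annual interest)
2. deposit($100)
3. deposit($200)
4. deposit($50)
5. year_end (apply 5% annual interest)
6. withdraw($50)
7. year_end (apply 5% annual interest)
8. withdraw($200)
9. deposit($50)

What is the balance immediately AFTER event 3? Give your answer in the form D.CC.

Answer: 1350.00

Derivation:
After 1 (year_end (apply 5% annual interest)): balance=$1050.00 total_interest=$50.00
After 2 (deposit($100)): balance=$1150.00 total_interest=$50.00
After 3 (deposit($200)): balance=$1350.00 total_interest=$50.00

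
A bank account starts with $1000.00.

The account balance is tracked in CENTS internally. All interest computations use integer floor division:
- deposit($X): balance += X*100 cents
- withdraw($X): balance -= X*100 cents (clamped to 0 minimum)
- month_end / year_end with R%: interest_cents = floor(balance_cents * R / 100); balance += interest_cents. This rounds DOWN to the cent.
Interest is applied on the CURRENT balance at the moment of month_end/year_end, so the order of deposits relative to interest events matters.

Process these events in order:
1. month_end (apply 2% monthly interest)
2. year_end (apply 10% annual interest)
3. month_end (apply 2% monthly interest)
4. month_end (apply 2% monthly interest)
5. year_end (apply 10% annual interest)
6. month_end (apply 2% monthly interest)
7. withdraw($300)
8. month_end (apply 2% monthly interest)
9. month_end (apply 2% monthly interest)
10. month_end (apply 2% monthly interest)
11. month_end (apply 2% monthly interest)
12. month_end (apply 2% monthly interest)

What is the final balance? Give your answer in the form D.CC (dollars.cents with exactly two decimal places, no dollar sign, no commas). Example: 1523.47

After 1 (month_end (apply 2% monthly interest)): balance=$1020.00 total_interest=$20.00
After 2 (year_end (apply 10% annual interest)): balance=$1122.00 total_interest=$122.00
After 3 (month_end (apply 2% monthly interest)): balance=$1144.44 total_interest=$144.44
After 4 (month_end (apply 2% monthly interest)): balance=$1167.32 total_interest=$167.32
After 5 (year_end (apply 10% annual interest)): balance=$1284.05 total_interest=$284.05
After 6 (month_end (apply 2% monthly interest)): balance=$1309.73 total_interest=$309.73
After 7 (withdraw($300)): balance=$1009.73 total_interest=$309.73
After 8 (month_end (apply 2% monthly interest)): balance=$1029.92 total_interest=$329.92
After 9 (month_end (apply 2% monthly interest)): balance=$1050.51 total_interest=$350.51
After 10 (month_end (apply 2% monthly interest)): balance=$1071.52 total_interest=$371.52
After 11 (month_end (apply 2% monthly interest)): balance=$1092.95 total_interest=$392.95
After 12 (month_end (apply 2% monthly interest)): balance=$1114.80 total_interest=$414.80

Answer: 1114.80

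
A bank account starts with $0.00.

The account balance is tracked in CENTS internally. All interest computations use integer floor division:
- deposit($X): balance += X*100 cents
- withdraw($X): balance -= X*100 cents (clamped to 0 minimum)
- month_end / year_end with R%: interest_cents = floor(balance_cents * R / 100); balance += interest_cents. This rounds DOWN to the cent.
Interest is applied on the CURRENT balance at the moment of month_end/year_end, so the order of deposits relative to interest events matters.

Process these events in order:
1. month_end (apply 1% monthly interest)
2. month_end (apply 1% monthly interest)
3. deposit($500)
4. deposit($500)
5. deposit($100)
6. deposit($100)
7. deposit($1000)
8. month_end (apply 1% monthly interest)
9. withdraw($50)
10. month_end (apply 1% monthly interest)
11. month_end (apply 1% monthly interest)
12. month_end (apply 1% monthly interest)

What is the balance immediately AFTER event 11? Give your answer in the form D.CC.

After 1 (month_end (apply 1% monthly interest)): balance=$0.00 total_interest=$0.00
After 2 (month_end (apply 1% monthly interest)): balance=$0.00 total_interest=$0.00
After 3 (deposit($500)): balance=$500.00 total_interest=$0.00
After 4 (deposit($500)): balance=$1000.00 total_interest=$0.00
After 5 (deposit($100)): balance=$1100.00 total_interest=$0.00
After 6 (deposit($100)): balance=$1200.00 total_interest=$0.00
After 7 (deposit($1000)): balance=$2200.00 total_interest=$0.00
After 8 (month_end (apply 1% monthly interest)): balance=$2222.00 total_interest=$22.00
After 9 (withdraw($50)): balance=$2172.00 total_interest=$22.00
After 10 (month_end (apply 1% monthly interest)): balance=$2193.72 total_interest=$43.72
After 11 (month_end (apply 1% monthly interest)): balance=$2215.65 total_interest=$65.65

Answer: 2215.65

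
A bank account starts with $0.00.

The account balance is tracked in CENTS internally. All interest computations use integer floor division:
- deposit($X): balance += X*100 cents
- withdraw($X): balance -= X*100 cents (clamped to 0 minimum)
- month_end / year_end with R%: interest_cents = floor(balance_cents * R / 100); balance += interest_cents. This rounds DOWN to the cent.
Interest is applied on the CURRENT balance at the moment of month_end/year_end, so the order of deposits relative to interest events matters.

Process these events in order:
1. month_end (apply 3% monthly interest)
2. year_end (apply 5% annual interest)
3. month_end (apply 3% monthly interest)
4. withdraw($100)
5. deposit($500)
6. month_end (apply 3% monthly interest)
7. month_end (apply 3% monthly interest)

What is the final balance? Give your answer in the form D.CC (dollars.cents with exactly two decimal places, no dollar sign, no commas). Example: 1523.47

After 1 (month_end (apply 3% monthly interest)): balance=$0.00 total_interest=$0.00
After 2 (year_end (apply 5% annual interest)): balance=$0.00 total_interest=$0.00
After 3 (month_end (apply 3% monthly interest)): balance=$0.00 total_interest=$0.00
After 4 (withdraw($100)): balance=$0.00 total_interest=$0.00
After 5 (deposit($500)): balance=$500.00 total_interest=$0.00
After 6 (month_end (apply 3% monthly interest)): balance=$515.00 total_interest=$15.00
After 7 (month_end (apply 3% monthly interest)): balance=$530.45 total_interest=$30.45

Answer: 530.45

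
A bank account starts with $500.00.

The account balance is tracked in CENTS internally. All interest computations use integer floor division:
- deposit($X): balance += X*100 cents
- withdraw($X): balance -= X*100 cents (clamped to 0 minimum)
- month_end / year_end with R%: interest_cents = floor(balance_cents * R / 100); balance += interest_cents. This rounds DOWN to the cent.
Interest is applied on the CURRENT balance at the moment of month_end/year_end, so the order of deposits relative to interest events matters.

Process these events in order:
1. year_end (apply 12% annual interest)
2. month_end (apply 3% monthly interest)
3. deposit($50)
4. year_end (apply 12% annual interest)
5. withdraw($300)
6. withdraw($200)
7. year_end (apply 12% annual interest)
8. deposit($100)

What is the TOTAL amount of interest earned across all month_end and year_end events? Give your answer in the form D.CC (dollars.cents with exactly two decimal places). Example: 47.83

Answer: 176.25

Derivation:
After 1 (year_end (apply 12% annual interest)): balance=$560.00 total_interest=$60.00
After 2 (month_end (apply 3% monthly interest)): balance=$576.80 total_interest=$76.80
After 3 (deposit($50)): balance=$626.80 total_interest=$76.80
After 4 (year_end (apply 12% annual interest)): balance=$702.01 total_interest=$152.01
After 5 (withdraw($300)): balance=$402.01 total_interest=$152.01
After 6 (withdraw($200)): balance=$202.01 total_interest=$152.01
After 7 (year_end (apply 12% annual interest)): balance=$226.25 total_interest=$176.25
After 8 (deposit($100)): balance=$326.25 total_interest=$176.25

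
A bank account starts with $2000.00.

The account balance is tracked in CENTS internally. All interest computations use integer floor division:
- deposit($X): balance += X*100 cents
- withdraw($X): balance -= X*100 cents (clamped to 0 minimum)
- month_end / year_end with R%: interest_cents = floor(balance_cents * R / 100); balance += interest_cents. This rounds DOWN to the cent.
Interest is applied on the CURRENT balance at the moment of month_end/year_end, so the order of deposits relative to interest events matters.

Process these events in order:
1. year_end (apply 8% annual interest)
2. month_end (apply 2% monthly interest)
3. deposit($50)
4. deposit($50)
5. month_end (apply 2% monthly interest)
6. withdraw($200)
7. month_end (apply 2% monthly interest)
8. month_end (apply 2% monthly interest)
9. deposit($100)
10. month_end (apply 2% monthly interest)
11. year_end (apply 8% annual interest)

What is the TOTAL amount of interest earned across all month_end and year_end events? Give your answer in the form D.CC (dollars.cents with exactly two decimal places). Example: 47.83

Answer: 573.42

Derivation:
After 1 (year_end (apply 8% annual interest)): balance=$2160.00 total_interest=$160.00
After 2 (month_end (apply 2% monthly interest)): balance=$2203.20 total_interest=$203.20
After 3 (deposit($50)): balance=$2253.20 total_interest=$203.20
After 4 (deposit($50)): balance=$2303.20 total_interest=$203.20
After 5 (month_end (apply 2% monthly interest)): balance=$2349.26 total_interest=$249.26
After 6 (withdraw($200)): balance=$2149.26 total_interest=$249.26
After 7 (month_end (apply 2% monthly interest)): balance=$2192.24 total_interest=$292.24
After 8 (month_end (apply 2% monthly interest)): balance=$2236.08 total_interest=$336.08
After 9 (deposit($100)): balance=$2336.08 total_interest=$336.08
After 10 (month_end (apply 2% monthly interest)): balance=$2382.80 total_interest=$382.80
After 11 (year_end (apply 8% annual interest)): balance=$2573.42 total_interest=$573.42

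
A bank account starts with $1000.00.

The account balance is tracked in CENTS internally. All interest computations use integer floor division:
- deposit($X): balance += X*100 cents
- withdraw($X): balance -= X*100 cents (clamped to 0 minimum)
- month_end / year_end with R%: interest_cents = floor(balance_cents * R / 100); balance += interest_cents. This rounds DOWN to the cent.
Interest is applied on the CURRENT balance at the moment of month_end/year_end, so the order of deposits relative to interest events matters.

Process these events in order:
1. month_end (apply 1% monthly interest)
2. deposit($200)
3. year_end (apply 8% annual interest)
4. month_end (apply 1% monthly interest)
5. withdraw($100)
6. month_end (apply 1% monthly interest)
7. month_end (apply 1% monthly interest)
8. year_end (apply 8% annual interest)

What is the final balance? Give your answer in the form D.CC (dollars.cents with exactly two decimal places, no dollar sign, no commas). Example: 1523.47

Answer: 1343.91

Derivation:
After 1 (month_end (apply 1% monthly interest)): balance=$1010.00 total_interest=$10.00
After 2 (deposit($200)): balance=$1210.00 total_interest=$10.00
After 3 (year_end (apply 8% annual interest)): balance=$1306.80 total_interest=$106.80
After 4 (month_end (apply 1% monthly interest)): balance=$1319.86 total_interest=$119.86
After 5 (withdraw($100)): balance=$1219.86 total_interest=$119.86
After 6 (month_end (apply 1% monthly interest)): balance=$1232.05 total_interest=$132.05
After 7 (month_end (apply 1% monthly interest)): balance=$1244.37 total_interest=$144.37
After 8 (year_end (apply 8% annual interest)): balance=$1343.91 total_interest=$243.91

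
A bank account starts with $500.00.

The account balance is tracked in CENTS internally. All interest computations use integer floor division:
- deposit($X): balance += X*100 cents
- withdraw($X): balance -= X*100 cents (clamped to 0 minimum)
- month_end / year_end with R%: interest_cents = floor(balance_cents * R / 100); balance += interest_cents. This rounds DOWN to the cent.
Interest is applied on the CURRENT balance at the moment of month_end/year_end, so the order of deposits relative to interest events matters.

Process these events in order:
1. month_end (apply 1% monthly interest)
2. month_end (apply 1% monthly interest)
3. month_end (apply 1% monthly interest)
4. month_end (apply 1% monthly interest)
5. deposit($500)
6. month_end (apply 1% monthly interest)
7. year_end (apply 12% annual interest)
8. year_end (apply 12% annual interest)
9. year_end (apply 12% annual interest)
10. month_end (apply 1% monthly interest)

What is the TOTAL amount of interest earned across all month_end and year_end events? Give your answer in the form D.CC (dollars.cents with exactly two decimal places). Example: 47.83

Answer: 462.23

Derivation:
After 1 (month_end (apply 1% monthly interest)): balance=$505.00 total_interest=$5.00
After 2 (month_end (apply 1% monthly interest)): balance=$510.05 total_interest=$10.05
After 3 (month_end (apply 1% monthly interest)): balance=$515.15 total_interest=$15.15
After 4 (month_end (apply 1% monthly interest)): balance=$520.30 total_interest=$20.30
After 5 (deposit($500)): balance=$1020.30 total_interest=$20.30
After 6 (month_end (apply 1% monthly interest)): balance=$1030.50 total_interest=$30.50
After 7 (year_end (apply 12% annual interest)): balance=$1154.16 total_interest=$154.16
After 8 (year_end (apply 12% annual interest)): balance=$1292.65 total_interest=$292.65
After 9 (year_end (apply 12% annual interest)): balance=$1447.76 total_interest=$447.76
After 10 (month_end (apply 1% monthly interest)): balance=$1462.23 total_interest=$462.23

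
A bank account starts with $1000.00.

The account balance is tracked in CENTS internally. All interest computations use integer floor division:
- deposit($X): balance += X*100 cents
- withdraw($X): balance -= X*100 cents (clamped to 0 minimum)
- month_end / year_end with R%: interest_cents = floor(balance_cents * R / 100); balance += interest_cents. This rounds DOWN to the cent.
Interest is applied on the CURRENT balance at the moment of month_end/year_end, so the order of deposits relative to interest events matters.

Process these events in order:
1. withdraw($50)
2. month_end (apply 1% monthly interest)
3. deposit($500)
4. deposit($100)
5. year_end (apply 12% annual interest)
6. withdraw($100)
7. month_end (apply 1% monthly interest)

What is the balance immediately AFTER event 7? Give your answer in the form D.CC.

Answer: 1663.10

Derivation:
After 1 (withdraw($50)): balance=$950.00 total_interest=$0.00
After 2 (month_end (apply 1% monthly interest)): balance=$959.50 total_interest=$9.50
After 3 (deposit($500)): balance=$1459.50 total_interest=$9.50
After 4 (deposit($100)): balance=$1559.50 total_interest=$9.50
After 5 (year_end (apply 12% annual interest)): balance=$1746.64 total_interest=$196.64
After 6 (withdraw($100)): balance=$1646.64 total_interest=$196.64
After 7 (month_end (apply 1% monthly interest)): balance=$1663.10 total_interest=$213.10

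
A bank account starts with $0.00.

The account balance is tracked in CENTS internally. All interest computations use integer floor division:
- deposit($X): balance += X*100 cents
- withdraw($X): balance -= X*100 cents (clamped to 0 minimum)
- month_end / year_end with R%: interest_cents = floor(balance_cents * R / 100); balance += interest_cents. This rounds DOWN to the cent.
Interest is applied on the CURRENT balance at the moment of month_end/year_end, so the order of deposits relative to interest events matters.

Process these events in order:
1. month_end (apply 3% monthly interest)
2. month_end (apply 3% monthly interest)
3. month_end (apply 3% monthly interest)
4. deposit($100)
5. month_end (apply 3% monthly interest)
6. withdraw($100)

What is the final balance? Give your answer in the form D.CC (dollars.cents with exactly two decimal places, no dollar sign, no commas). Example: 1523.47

After 1 (month_end (apply 3% monthly interest)): balance=$0.00 total_interest=$0.00
After 2 (month_end (apply 3% monthly interest)): balance=$0.00 total_interest=$0.00
After 3 (month_end (apply 3% monthly interest)): balance=$0.00 total_interest=$0.00
After 4 (deposit($100)): balance=$100.00 total_interest=$0.00
After 5 (month_end (apply 3% monthly interest)): balance=$103.00 total_interest=$3.00
After 6 (withdraw($100)): balance=$3.00 total_interest=$3.00

Answer: 3.00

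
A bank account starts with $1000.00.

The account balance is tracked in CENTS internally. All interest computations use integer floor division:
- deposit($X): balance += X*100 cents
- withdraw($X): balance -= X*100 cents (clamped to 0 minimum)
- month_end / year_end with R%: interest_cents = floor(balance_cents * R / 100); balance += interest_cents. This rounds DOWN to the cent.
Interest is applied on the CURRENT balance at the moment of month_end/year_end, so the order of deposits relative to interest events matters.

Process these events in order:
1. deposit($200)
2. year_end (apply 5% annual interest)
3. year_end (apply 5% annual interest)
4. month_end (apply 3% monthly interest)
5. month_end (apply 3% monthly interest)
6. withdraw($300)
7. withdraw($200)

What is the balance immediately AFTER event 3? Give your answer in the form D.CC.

Answer: 1323.00

Derivation:
After 1 (deposit($200)): balance=$1200.00 total_interest=$0.00
After 2 (year_end (apply 5% annual interest)): balance=$1260.00 total_interest=$60.00
After 3 (year_end (apply 5% annual interest)): balance=$1323.00 total_interest=$123.00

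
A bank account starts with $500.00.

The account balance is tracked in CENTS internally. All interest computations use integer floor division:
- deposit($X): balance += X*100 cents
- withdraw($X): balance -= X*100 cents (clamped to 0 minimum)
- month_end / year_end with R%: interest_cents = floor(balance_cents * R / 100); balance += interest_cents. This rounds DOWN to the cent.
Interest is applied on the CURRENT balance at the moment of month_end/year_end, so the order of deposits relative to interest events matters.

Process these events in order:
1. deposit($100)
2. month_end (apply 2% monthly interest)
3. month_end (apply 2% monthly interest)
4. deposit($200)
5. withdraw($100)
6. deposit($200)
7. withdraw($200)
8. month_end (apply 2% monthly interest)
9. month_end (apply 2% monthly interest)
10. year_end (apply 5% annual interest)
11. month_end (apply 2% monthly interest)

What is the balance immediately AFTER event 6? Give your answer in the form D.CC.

Answer: 924.24

Derivation:
After 1 (deposit($100)): balance=$600.00 total_interest=$0.00
After 2 (month_end (apply 2% monthly interest)): balance=$612.00 total_interest=$12.00
After 3 (month_end (apply 2% monthly interest)): balance=$624.24 total_interest=$24.24
After 4 (deposit($200)): balance=$824.24 total_interest=$24.24
After 5 (withdraw($100)): balance=$724.24 total_interest=$24.24
After 6 (deposit($200)): balance=$924.24 total_interest=$24.24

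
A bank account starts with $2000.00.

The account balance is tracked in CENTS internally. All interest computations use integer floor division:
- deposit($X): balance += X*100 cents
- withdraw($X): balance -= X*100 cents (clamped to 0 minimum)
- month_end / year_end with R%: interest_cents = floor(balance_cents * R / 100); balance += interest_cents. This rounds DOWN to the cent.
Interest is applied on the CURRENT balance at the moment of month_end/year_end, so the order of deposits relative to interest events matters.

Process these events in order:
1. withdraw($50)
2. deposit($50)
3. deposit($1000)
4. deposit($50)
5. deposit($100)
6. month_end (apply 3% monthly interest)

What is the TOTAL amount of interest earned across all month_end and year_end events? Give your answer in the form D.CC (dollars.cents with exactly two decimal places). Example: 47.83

Answer: 94.50

Derivation:
After 1 (withdraw($50)): balance=$1950.00 total_interest=$0.00
After 2 (deposit($50)): balance=$2000.00 total_interest=$0.00
After 3 (deposit($1000)): balance=$3000.00 total_interest=$0.00
After 4 (deposit($50)): balance=$3050.00 total_interest=$0.00
After 5 (deposit($100)): balance=$3150.00 total_interest=$0.00
After 6 (month_end (apply 3% monthly interest)): balance=$3244.50 total_interest=$94.50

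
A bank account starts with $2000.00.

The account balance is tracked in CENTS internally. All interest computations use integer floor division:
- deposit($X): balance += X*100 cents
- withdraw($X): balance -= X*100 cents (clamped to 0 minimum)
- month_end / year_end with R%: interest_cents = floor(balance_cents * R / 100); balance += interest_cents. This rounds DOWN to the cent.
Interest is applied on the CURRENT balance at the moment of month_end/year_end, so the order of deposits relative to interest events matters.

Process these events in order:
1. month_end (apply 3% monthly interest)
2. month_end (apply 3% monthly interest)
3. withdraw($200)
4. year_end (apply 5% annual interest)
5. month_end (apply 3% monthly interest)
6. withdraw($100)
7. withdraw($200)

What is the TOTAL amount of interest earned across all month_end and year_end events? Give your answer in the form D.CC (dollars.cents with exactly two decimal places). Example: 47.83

After 1 (month_end (apply 3% monthly interest)): balance=$2060.00 total_interest=$60.00
After 2 (month_end (apply 3% monthly interest)): balance=$2121.80 total_interest=$121.80
After 3 (withdraw($200)): balance=$1921.80 total_interest=$121.80
After 4 (year_end (apply 5% annual interest)): balance=$2017.89 total_interest=$217.89
After 5 (month_end (apply 3% monthly interest)): balance=$2078.42 total_interest=$278.42
After 6 (withdraw($100)): balance=$1978.42 total_interest=$278.42
After 7 (withdraw($200)): balance=$1778.42 total_interest=$278.42

Answer: 278.42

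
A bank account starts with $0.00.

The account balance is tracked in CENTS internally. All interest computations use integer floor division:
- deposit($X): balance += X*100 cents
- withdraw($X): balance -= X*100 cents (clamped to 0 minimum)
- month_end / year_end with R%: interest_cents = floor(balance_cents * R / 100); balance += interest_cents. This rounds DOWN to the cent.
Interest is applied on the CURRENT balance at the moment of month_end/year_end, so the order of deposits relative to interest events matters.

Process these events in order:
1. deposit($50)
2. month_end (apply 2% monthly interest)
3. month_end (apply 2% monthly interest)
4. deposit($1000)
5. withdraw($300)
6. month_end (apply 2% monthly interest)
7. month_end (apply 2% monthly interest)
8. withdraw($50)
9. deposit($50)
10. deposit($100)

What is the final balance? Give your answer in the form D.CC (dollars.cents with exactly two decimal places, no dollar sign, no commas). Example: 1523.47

After 1 (deposit($50)): balance=$50.00 total_interest=$0.00
After 2 (month_end (apply 2% monthly interest)): balance=$51.00 total_interest=$1.00
After 3 (month_end (apply 2% monthly interest)): balance=$52.02 total_interest=$2.02
After 4 (deposit($1000)): balance=$1052.02 total_interest=$2.02
After 5 (withdraw($300)): balance=$752.02 total_interest=$2.02
After 6 (month_end (apply 2% monthly interest)): balance=$767.06 total_interest=$17.06
After 7 (month_end (apply 2% monthly interest)): balance=$782.40 total_interest=$32.40
After 8 (withdraw($50)): balance=$732.40 total_interest=$32.40
After 9 (deposit($50)): balance=$782.40 total_interest=$32.40
After 10 (deposit($100)): balance=$882.40 total_interest=$32.40

Answer: 882.40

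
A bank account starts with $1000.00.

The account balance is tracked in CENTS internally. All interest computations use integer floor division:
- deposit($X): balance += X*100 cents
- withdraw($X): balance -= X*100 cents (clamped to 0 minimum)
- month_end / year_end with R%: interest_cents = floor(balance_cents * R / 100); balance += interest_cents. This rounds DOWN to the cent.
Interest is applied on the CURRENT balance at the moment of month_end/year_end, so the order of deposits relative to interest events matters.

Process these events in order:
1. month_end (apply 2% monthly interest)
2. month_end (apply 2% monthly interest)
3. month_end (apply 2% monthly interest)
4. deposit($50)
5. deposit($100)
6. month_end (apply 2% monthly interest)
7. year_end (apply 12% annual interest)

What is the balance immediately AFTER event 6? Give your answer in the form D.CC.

Answer: 1235.42

Derivation:
After 1 (month_end (apply 2% monthly interest)): balance=$1020.00 total_interest=$20.00
After 2 (month_end (apply 2% monthly interest)): balance=$1040.40 total_interest=$40.40
After 3 (month_end (apply 2% monthly interest)): balance=$1061.20 total_interest=$61.20
After 4 (deposit($50)): balance=$1111.20 total_interest=$61.20
After 5 (deposit($100)): balance=$1211.20 total_interest=$61.20
After 6 (month_end (apply 2% monthly interest)): balance=$1235.42 total_interest=$85.42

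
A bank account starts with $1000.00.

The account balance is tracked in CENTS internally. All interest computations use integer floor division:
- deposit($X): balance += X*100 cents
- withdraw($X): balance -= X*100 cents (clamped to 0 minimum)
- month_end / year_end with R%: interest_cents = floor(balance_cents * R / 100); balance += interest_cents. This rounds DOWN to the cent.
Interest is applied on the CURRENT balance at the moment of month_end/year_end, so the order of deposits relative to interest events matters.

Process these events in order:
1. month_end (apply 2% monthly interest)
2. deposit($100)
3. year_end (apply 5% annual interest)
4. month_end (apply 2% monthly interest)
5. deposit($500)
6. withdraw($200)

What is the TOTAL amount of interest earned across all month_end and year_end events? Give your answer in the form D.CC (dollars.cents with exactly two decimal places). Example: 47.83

After 1 (month_end (apply 2% monthly interest)): balance=$1020.00 total_interest=$20.00
After 2 (deposit($100)): balance=$1120.00 total_interest=$20.00
After 3 (year_end (apply 5% annual interest)): balance=$1176.00 total_interest=$76.00
After 4 (month_end (apply 2% monthly interest)): balance=$1199.52 total_interest=$99.52
After 5 (deposit($500)): balance=$1699.52 total_interest=$99.52
After 6 (withdraw($200)): balance=$1499.52 total_interest=$99.52

Answer: 99.52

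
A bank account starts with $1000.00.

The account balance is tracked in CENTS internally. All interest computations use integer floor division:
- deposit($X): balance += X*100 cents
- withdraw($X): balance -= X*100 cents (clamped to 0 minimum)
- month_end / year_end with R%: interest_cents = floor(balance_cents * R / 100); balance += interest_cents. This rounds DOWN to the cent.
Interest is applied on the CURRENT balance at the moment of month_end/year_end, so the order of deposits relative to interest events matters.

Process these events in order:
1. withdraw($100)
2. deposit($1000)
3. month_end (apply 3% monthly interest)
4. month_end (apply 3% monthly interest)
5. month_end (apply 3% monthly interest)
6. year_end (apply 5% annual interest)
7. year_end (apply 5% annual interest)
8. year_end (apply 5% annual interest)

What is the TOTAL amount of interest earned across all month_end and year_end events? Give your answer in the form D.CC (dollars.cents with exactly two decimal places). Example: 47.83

After 1 (withdraw($100)): balance=$900.00 total_interest=$0.00
After 2 (deposit($1000)): balance=$1900.00 total_interest=$0.00
After 3 (month_end (apply 3% monthly interest)): balance=$1957.00 total_interest=$57.00
After 4 (month_end (apply 3% monthly interest)): balance=$2015.71 total_interest=$115.71
After 5 (month_end (apply 3% monthly interest)): balance=$2076.18 total_interest=$176.18
After 6 (year_end (apply 5% annual interest)): balance=$2179.98 total_interest=$279.98
After 7 (year_end (apply 5% annual interest)): balance=$2288.97 total_interest=$388.97
After 8 (year_end (apply 5% annual interest)): balance=$2403.41 total_interest=$503.41

Answer: 503.41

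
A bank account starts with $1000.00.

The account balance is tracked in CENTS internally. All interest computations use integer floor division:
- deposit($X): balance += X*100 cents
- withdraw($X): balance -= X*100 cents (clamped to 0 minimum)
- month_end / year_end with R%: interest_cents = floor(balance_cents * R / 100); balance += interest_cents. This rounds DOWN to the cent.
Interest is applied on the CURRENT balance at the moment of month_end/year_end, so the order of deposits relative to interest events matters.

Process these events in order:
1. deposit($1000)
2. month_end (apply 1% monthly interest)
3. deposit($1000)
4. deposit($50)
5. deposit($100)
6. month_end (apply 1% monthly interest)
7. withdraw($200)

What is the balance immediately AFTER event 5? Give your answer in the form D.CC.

After 1 (deposit($1000)): balance=$2000.00 total_interest=$0.00
After 2 (month_end (apply 1% monthly interest)): balance=$2020.00 total_interest=$20.00
After 3 (deposit($1000)): balance=$3020.00 total_interest=$20.00
After 4 (deposit($50)): balance=$3070.00 total_interest=$20.00
After 5 (deposit($100)): balance=$3170.00 total_interest=$20.00

Answer: 3170.00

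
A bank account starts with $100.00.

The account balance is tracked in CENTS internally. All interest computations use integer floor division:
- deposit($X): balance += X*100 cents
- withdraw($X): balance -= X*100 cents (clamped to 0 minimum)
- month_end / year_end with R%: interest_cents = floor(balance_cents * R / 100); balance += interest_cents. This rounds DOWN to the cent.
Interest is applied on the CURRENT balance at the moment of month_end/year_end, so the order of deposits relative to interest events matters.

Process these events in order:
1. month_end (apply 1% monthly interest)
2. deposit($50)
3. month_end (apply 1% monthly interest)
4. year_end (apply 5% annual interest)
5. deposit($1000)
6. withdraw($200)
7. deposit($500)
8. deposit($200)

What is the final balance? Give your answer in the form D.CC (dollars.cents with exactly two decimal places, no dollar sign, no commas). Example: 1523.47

Answer: 1660.13

Derivation:
After 1 (month_end (apply 1% monthly interest)): balance=$101.00 total_interest=$1.00
After 2 (deposit($50)): balance=$151.00 total_interest=$1.00
After 3 (month_end (apply 1% monthly interest)): balance=$152.51 total_interest=$2.51
After 4 (year_end (apply 5% annual interest)): balance=$160.13 total_interest=$10.13
After 5 (deposit($1000)): balance=$1160.13 total_interest=$10.13
After 6 (withdraw($200)): balance=$960.13 total_interest=$10.13
After 7 (deposit($500)): balance=$1460.13 total_interest=$10.13
After 8 (deposit($200)): balance=$1660.13 total_interest=$10.13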